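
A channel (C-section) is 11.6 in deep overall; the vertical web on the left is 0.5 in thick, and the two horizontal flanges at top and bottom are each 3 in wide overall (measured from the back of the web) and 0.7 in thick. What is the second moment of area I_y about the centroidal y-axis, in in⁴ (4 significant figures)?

I_y ≈ 6.855 in⁴

Treat the section as a set of non-overlapping primitives; coordinates are from the bounding-box lower-left.
Web: 0.5 × 11.6, A = 5.8 in², x = 0.25 in, Ī = 0.120833 in⁴.
Top flange (beyond web): 2.5 × 0.7, A = 1.75 in², x = 1.75 in, Ī = 0.911458 in⁴.
Bottom flange (beyond web): 2.5 × 0.7, A = 1.75 in², x = 1.75 in, Ī = 0.911458 in⁴.
Centroid: x̄ = ΣA·x / ΣA = 0.814516 in.
Transfer each piece to the centroidal y-axis using Ī + A·d² with d = x − 0.814516:
  web: d = -0.564516 in → contributes +1.96917 in⁴
  top flange (beyond web): d = 0.935484 in → contributes +2.44294 in⁴
  bottom flange (beyond web): d = 0.935484 in → contributes +2.44294 in⁴
Total I = 6.85504 in⁴.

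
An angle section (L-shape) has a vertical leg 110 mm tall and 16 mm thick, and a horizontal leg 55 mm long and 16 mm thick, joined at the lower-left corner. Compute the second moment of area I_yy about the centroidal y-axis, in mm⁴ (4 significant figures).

I_yy ≈ 4.650 × 10⁵ mm⁴

Decompose the section into non-overlapping parts with the origin at the bottom-left of its bounding rectangle.
Vertical leg: 16 × 110, A = 1 760 mm², x = 8 mm, Ī = 37546.7 mm⁴.
Horizontal leg (remainder): 39 × 16, A = 624 mm², x = 35.5 mm, Ī = 79 092 mm⁴.
Centroid: x̄ = ΣA·x / ΣA = 15.198 mm.
Transfer each piece to the centroidal y-axis using Ī + A·d² with d = x − 15.198:
  vertical leg: d = -7.19799 mm → contributes +128 734 mm⁴
  horizontal leg (remainder): d = 20.302 mm → contributes +336 287 mm⁴
Total I = 465 021 mm⁴.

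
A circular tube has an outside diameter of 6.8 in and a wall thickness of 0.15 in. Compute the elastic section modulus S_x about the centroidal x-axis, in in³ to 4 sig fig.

S_x ≈ 5.098 in³

Split into non-overlapping primitives; take the origin at the lower-left of the bounding box.
Outer circle: ⌀6.8, A = 36.3168 in², y = 3.4 in, Ī = 104.956 in⁴.
Bore (subtracted): ⌀6.5, A = 33.1831 in², y = 3.4 in, Ī = 87.6241 in⁴.
By symmetry the centroid is at mid-height, ȳ = 3.4 in.
All pieces are centred on the centroidal x-axis, so I = ΣĪ (holes subtracted) = 17.3315 in⁴.
Extreme fibre distance c = 3.4 in; S = I/c = 5.09751 in³.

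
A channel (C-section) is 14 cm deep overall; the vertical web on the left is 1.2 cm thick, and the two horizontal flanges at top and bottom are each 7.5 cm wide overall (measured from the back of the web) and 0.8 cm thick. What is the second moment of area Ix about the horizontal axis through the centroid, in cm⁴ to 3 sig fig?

Split into non-overlapping primitives; take the origin at the lower-left of the bounding box.
Web: 1.2 × 14, A = 16.8 cm², y = 7 cm, Ī = 274.4 cm⁴.
Top flange (beyond web): 6.3 × 0.8, A = 5.04 cm², y = 13.6 cm, Ī = 0.2688 cm⁴.
Bottom flange (beyond web): 6.3 × 0.8, A = 5.04 cm², y = 0.4 cm, Ī = 0.2688 cm⁴.
By symmetry the centroid is at mid-height, ȳ = 7 cm.
Transfer each piece to the horizontal axis through the centroid using Ī + A·d² with d = y − 7:
  web: d = 0 cm → contributes +274.4 cm⁴
  top flange (beyond web): d = 6.6 cm → contributes +219.81 cm⁴
  bottom flange (beyond web): d = -6.6 cm → contributes +219.81 cm⁴
Total I = 714.02 cm⁴.

Ix ≈ 714 cm⁴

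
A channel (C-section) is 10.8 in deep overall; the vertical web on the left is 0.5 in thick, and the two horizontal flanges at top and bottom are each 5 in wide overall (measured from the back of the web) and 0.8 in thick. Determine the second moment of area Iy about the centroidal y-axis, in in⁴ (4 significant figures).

Decompose the section into non-overlapping parts with the origin at the bottom-left of its bounding rectangle.
Web: 0.5 × 10.8, A = 5.4 in², x = 0.25 in, Ī = 0.1125 in⁴.
Top flange (beyond web): 4.5 × 0.8, A = 3.6 in², x = 2.75 in, Ī = 6.075 in⁴.
Bottom flange (beyond web): 4.5 × 0.8, A = 3.6 in², x = 2.75 in, Ī = 6.075 in⁴.
Centroid: x̄ = ΣA·x / ΣA = 1.67857 in.
Transfer each piece to the centroidal y-axis using Ī + A·d² with d = x − 1.67857:
  web: d = -1.42857 in → contributes +11.1329 in⁴
  top flange (beyond web): d = 1.07143 in → contributes +10.2077 in⁴
  bottom flange (beyond web): d = 1.07143 in → contributes +10.2077 in⁴
Total I = 31.5482 in⁴.

Iy ≈ 31.55 in⁴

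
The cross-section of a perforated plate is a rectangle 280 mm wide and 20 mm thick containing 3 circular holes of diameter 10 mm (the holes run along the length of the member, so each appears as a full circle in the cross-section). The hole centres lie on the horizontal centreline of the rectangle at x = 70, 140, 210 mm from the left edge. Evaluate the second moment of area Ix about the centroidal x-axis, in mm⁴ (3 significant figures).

Treat the section as a set of non-overlapping primitives; coordinates are from the bounding-box lower-left.
Plate: 280 × 20, A = 5 600 mm², y = 10 mm, Ī = 186 667 mm⁴.
Hole 1 (subtracted): ⌀10, A = 78.54 mm², y = 10 mm, Ī = 490.87 mm⁴.
Hole 2 (subtracted): ⌀10, A = 78.54 mm², y = 10 mm, Ī = 490.87 mm⁴.
Hole 3 (subtracted): ⌀10, A = 78.54 mm², y = 10 mm, Ī = 490.87 mm⁴.
By symmetry the centroid is at mid-height, ȳ = 10 mm.
All pieces are centred on the centroidal x-axis, so I = ΣĪ (holes subtracted) = 185 194 mm⁴.

Ix ≈ 1.85 × 10⁵ mm⁴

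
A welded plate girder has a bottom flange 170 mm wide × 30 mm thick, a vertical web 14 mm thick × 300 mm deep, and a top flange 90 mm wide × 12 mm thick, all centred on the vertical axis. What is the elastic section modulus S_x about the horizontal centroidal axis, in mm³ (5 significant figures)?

S_x ≈ 6.7620 × 10⁵ mm³

Break the section into simple shapes (no overlaps), measuring from the bottom-left corner of the bounding box.
Bottom plate: 170 × 30, A = 5 100 mm², y = 15 mm, Ī = 382 500 mm⁴.
Web plate: 14 × 300, A = 4 200 mm², y = 180 mm, Ī = 31 500 000 mm⁴.
Top plate: 90 × 12, A = 1 080 mm², y = 336 mm, Ī = 12 960 mm⁴.
Centroid: ȳ = ΣA·y / ΣA = 115.1618 mm.
Transfer each piece to the horizontal centroidal axis using Ī + A·d² with d = y − 115.1618:
  bottom plate: d = -100.1618 mm → contributes +51 547 720 mm⁴
  web plate: d = 64.83815 mm → contributes +49 156 740 mm⁴
  top plate: d = 220.8382 mm → contributes +52 684 008 mm⁴
Total I = 153 388 468 mm⁴.
Extreme fibre distance c = 226.8382 mm; S = I/c = 676202.3 mm³.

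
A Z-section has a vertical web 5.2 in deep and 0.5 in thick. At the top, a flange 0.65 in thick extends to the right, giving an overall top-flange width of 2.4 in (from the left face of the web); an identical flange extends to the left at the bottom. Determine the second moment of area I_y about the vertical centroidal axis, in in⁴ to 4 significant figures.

Decompose the section into non-overlapping parts with the origin at the bottom-left of its bounding rectangle.
Web: 0.5 × 5.2, A = 2.6 in², x = 2.15 in, Ī = 0.0541667 in⁴.
Top flange (beyond web): 1.9 × 0.65, A = 1.235 in², x = 3.35 in, Ī = 0.371529 in⁴.
Bottom flange (beyond web): 1.9 × 0.65, A = 1.235 in², x = 0.95 in, Ī = 0.371529 in⁴.
Centroid: x̄ = ΣA·x / ΣA = 2.15 in.
Transfer each piece to the vertical centroidal axis using Ī + A·d² with d = x − 2.15:
  web: d = 0 in → contributes +0.0541667 in⁴
  top flange (beyond web): d = 1.2 in → contributes +2.14993 in⁴
  bottom flange (beyond web): d = -1.2 in → contributes +2.14993 in⁴
Total I = 4.35403 in⁴.

I_y ≈ 4.354 in⁴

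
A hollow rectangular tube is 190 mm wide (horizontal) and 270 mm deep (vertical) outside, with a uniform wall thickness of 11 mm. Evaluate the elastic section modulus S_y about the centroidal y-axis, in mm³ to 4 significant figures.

S_y ≈ 5.930 × 10⁵ mm³

Split into non-overlapping primitives; take the origin at the lower-left of the bounding box.
Outer rectangle: 190 × 270, A = 51 300 mm², x = 95 mm, Ī = 154 327 500 mm⁴.
Inner void (subtracted): 168 × 248, A = 41 664 mm², x = 95 mm, Ī = 97 993 728 mm⁴.
By symmetry the centroid is at mid-width, x̄ = 95 mm.
All pieces are centred on the centroidal y-axis, so I = ΣĪ (holes subtracted) = 56 333 772 mm⁴.
Extreme fibre distance c = 95 mm; S = I/c = 592 987 mm³.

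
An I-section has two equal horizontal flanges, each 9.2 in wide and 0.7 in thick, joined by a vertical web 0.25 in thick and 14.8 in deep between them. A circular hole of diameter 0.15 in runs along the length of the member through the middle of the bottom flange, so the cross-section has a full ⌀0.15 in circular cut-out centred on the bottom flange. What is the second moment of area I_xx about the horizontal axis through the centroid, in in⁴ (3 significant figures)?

I_xx ≈ 841 in⁴

Treat the section as a set of non-overlapping primitives; coordinates are from the bounding-box lower-left.
Bottom flange: 9.2 × 0.7, A = 6.44 in², y = 0.35 in, Ī = 0.26297 in⁴.
Web: 0.25 × 14.8, A = 3.7 in², y = 8.1 in, Ī = 67.537 in⁴.
Top flange: 9.2 × 0.7, A = 6.44 in², y = 15.85 in, Ī = 0.26297 in⁴.
Hole (subtracted): ⌀0.15, A = 0.017671 in², y = 0.35 in, Ī = 0.00002485 in⁴.
Centroid: ȳ = ΣA·y / ΣA = 8.1083 in.
Transfer each piece to the horizontal axis through the centroid using Ī + A·d² with d = y − 8.1083:
  bottom flange: d = -7.7583 in → contributes +387.89 in⁴
  web: d = -0.008269 in → contributes +67.538 in⁴
  top flange: d = 7.7417 in → contributes +386.24 in⁴
  hole: d = -7.7583 in → contributes −1.0637 in⁴
Total I = 840.61 in⁴.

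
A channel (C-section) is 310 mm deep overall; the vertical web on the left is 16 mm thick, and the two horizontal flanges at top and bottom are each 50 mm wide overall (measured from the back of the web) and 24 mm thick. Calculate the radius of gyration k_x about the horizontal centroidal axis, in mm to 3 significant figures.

k_x ≈ 105 mm

Split into non-overlapping primitives; take the origin at the lower-left of the bounding box.
Web: 16 × 310, A = 4 960 mm², y = 155 mm, Ī = 39 721 333 mm⁴.
Top flange (beyond web): 34 × 24, A = 816 mm², y = 298 mm, Ī = 39 168 mm⁴.
Bottom flange (beyond web): 34 × 24, A = 816 mm², y = 12 mm, Ī = 39 168 mm⁴.
By symmetry the centroid is at mid-height, ȳ = 155 mm.
Transfer each piece to the horizontal centroidal axis using Ī + A·d² with d = y − 155:
  web: d = 0 mm → contributes +39 721 333 mm⁴
  top flange (beyond web): d = 143 mm → contributes +16 725 552 mm⁴
  bottom flange (beyond web): d = -143 mm → contributes +16 725 552 mm⁴
Total I = 73 172 437 mm⁴.
Radius of gyration: k = √(I/A) = √(73 172 437 / 6 592) = 105.36 mm.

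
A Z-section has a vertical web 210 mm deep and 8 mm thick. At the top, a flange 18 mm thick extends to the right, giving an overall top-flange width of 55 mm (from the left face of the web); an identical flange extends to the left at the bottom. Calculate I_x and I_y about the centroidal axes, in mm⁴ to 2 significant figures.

I_x ≈ 2.2 × 10⁷ mm⁴, I_y ≈ 1.6 × 10⁶ mm⁴

Break the section into simple shapes (no overlaps), measuring from the bottom-left corner of the bounding box.
Web: 8 × 210, A = 1 680 mm², y = 105 mm, Ī = 6 174 000 mm⁴.
Top flange (beyond web): 47 × 18, A = 846 mm², y = 201 mm, Ī = 22 842 mm⁴.
Bottom flange (beyond web): 47 × 18, A = 846 mm², y = 9 mm, Ī = 22 842 mm⁴.
Centroid: ȳ = ΣA·y / ΣA = 105 mm.
Transfer each piece to the centroidal x-axis using Ī + A·d² with d = y − 105:
  web: d = 0 mm → contributes +6 174 000 mm⁴
  top flange (beyond web): d = 96 mm → contributes +7 819 578 mm⁴
  bottom flange (beyond web): d = -96 mm → contributes +7 819 578 mm⁴
Total I = 21 813 156 mm⁴.
For the y-axis: x̄ = 51 mm.
Repeating about the centroidal y-axis gives I_y = 1 600 004 mm⁴.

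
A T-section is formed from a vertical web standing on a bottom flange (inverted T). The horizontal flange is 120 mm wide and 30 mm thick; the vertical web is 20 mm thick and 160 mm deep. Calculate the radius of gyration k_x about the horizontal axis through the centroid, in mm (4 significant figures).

k_x ≈ 57.38 mm

Decompose the section into non-overlapping parts with the origin at the bottom-left of its bounding rectangle.
Flange: 120 × 30, A = 3 600 mm², y = 15 mm, Ī = 270 000 mm⁴.
Web: 20 × 160, A = 3 200 mm², y = 110 mm, Ī = 6 826 667 mm⁴.
Centroid: ȳ = ΣA·y / ΣA = 59.7059 mm.
Transfer each piece to the horizontal axis through the centroid using Ī + A·d² with d = y − 59.7059:
  flange: d = -44.7059 mm → contributes +7 465 017 mm⁴
  web: d = 50.2941 mm → contributes +14 921 061 mm⁴
Total I = 22 386 078 mm⁴.
Radius of gyration: k = √(I/A) = √(22 386 078 / 6 800) = 57.3766 mm.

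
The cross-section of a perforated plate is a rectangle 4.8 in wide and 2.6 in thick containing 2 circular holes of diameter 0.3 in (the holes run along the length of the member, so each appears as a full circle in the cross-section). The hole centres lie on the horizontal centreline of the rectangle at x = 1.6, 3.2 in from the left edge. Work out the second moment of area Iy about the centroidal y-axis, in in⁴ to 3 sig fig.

Iy ≈ 23.9 in⁴

Treat the section as a set of non-overlapping primitives; coordinates are from the bounding-box lower-left.
Plate: 4.8 × 2.6, A = 12.48 in², x = 2.4 in, Ī = 23.962 in⁴.
Hole 1 (subtracted): ⌀0.3, A = 0.070686 in², x = 1.6 in, Ī = 0.00039761 in⁴.
Hole 2 (subtracted): ⌀0.3, A = 0.070686 in², x = 3.2 in, Ī = 0.00039761 in⁴.
By symmetry the centroid is at mid-width, x̄ = 2.4 in.
Transfer each piece to the centroidal y-axis using Ī + A·d² with d = x − 2.4:
  plate: d = 0 in → contributes +23.962 in⁴
  hole 1: d = -0.8 in → contributes −0.045637 in⁴
  hole 2: d = 0.8 in → contributes −0.045637 in⁴
Total I = 23.87 in⁴.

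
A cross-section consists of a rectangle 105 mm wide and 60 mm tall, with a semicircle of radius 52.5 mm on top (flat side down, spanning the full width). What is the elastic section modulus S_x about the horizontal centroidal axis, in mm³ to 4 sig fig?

Treat the section as a set of non-overlapping primitives; coordinates are from the bounding-box lower-left.
Rectangular body: 105 × 60, A = 6 300 mm², y = 30 mm, Ī = 1 890 000 mm⁴.
Semicircular cap: semicircle r = 52.5, A = 4329.51 mm², y = 82.2817 mm, Ī = 833 814 mm⁴.
Centroid: ȳ = ΣA·y / ΣA = 51.2949 mm.
Transfer each piece to the horizontal centroidal axis using Ī + A·d² with d = y − 51.2949:
  rectangular body: d = -21.2949 mm → contributes +4 746 870 mm⁴
  semicircular cap: d = 30.9868 mm → contributes +4 990 934 mm⁴
Total I = 9 737 805 mm⁴.
Extreme fibre distance c = 61.2051 mm; S = I/c = 159 101 mm³.

S_x ≈ 1.591 × 10⁵ mm³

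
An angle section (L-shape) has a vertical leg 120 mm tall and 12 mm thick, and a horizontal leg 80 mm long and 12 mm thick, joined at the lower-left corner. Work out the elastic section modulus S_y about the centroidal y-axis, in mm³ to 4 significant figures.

Break the section into simple shapes (no overlaps), measuring from the bottom-left corner of the bounding box.
Vertical leg: 12 × 120, A = 1 440 mm², x = 6 mm, Ī = 17 280 mm⁴.
Horizontal leg (remainder): 68 × 12, A = 816 mm², x = 46 mm, Ī = 314 432 mm⁴.
Centroid: x̄ = ΣA·x / ΣA = 20.4681 mm.
Transfer each piece to the centroidal y-axis using Ī + A·d² with d = x − 20.4681:
  vertical leg: d = -14.4681 mm → contributes +318 709 mm⁴
  horizontal leg (remainder): d = 25.5319 mm → contributes +846 365 mm⁴
Total I = 1 165 074 mm⁴.
Extreme fibre distance c = 59.5319 mm; S = I/c = 19570.6 mm³.

S_y ≈ 1.957 × 10⁴ mm³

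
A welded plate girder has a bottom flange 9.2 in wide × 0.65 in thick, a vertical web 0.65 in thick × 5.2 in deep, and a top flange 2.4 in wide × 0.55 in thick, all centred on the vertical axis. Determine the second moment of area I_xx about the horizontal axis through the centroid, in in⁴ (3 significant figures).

I_xx ≈ 52.4 in⁴

Break the section into simple shapes (no overlaps), measuring from the bottom-left corner of the bounding box.
Bottom plate: 9.2 × 0.65, A = 5.98 in², y = 0.325 in, Ī = 0.21055 in⁴.
Web plate: 0.65 × 5.2, A = 3.38 in², y = 3.25 in, Ī = 7.6163 in⁴.
Top plate: 2.4 × 0.55, A = 1.32 in², y = 6.125 in, Ī = 0.033275 in⁴.
Centroid: ȳ = ΣA·y / ΣA = 1.9676 in.
Transfer each piece to the horizontal axis through the centroid using Ī + A·d² with d = y − 1.9676:
  bottom plate: d = -1.6426 in → contributes +16.345 in⁴
  web plate: d = 1.2824 in → contributes +13.175 in⁴
  top plate: d = 4.1574 in → contributes +22.849 in⁴
Total I = 52.368 in⁴.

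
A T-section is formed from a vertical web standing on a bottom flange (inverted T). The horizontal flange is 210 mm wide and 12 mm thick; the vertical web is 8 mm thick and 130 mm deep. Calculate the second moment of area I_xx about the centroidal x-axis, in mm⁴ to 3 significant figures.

Split into non-overlapping primitives; take the origin at the lower-left of the bounding box.
Flange: 210 × 12, A = 2 520 mm², y = 6 mm, Ī = 30 240 mm⁴.
Web: 8 × 130, A = 1 040 mm², y = 77 mm, Ī = 1 464 667 mm⁴.
Centroid: ȳ = ΣA·y / ΣA = 26.742 mm.
Transfer each piece to the centroidal x-axis using Ī + A·d² with d = y − 26.742:
  flange: d = -20.742 mm → contributes +1 114 376 mm⁴
  web: d = 50.258 mm → contributes +4 091 613 mm⁴
Total I = 5 205 989 mm⁴.

I_xx ≈ 5.21 × 10⁶ mm⁴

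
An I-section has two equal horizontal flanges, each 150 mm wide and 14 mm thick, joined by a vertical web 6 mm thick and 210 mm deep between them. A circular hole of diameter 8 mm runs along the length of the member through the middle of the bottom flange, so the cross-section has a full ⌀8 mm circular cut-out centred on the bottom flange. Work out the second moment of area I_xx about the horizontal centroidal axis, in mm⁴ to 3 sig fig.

I_xx ≈ 5.67 × 10⁷ mm⁴

Break the section into simple shapes (no overlaps), measuring from the bottom-left corner of the bounding box.
Bottom flange: 150 × 14, A = 2 100 mm², y = 7 mm, Ī = 34 300 mm⁴.
Web: 6 × 210, A = 1 260 mm², y = 119 mm, Ī = 4 630 500 mm⁴.
Top flange: 150 × 14, A = 2 100 mm², y = 231 mm, Ī = 34 300 mm⁴.
Hole (subtracted): ⌀8, A = 50.265 mm², y = 7 mm, Ī = 201.06 mm⁴.
Centroid: ȳ = ΣA·y / ΣA = 120.04 mm.
Transfer each piece to the horizontal centroidal axis using Ī + A·d² with d = y − 120.04:
  bottom flange: d = -113.04 mm → contributes +26 868 504 mm⁴
  web: d = -1.0407 mm → contributes +4 631 865 mm⁴
  top flange: d = 110.96 mm → contributes +25 889 444 mm⁴
  hole: d = -113.04 mm → contributes −642 503 mm⁴
Total I = 56 747 310 mm⁴.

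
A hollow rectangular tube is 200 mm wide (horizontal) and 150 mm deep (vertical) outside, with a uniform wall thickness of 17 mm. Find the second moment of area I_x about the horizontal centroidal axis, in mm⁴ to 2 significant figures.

Break the section into simple shapes (no overlaps), measuring from the bottom-left corner of the bounding box.
Outer rectangle: 200 × 150, A = 30 000 mm², y = 75 mm, Ī = 56 250 000 mm⁴.
Inner void (subtracted): 166 × 116, A = 19 256 mm², y = 75 mm, Ī = 21 592 395 mm⁴.
By symmetry the centroid is at mid-height, ȳ = 75 mm.
All pieces are centred on the horizontal centroidal axis, so I = ΣĪ (holes subtracted) = 34 657 605 mm⁴.

I_x ≈ 3.5 × 10⁷ mm⁴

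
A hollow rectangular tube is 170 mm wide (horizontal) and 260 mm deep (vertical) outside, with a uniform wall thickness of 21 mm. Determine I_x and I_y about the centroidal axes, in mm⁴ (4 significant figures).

Decompose the section into non-overlapping parts with the origin at the bottom-left of its bounding rectangle.
Outer rectangle: 170 × 260, A = 44 200 mm², y = 130 mm, Ī = 248 993 333 mm⁴.
Inner void (subtracted): 128 × 218, A = 27 904 mm², y = 130 mm, Ī = 110 509 141 mm⁴.
By symmetry the centroid is at mid-height, ȳ = 130 mm.
All pieces are centred on the centroidal x-axis, so I = ΣĪ (holes subtracted) = 138 484 192 mm⁴.
Repeating about the centroidal y-axis gives I_y = 68 350 072 mm⁴.

I_x ≈ 1.385 × 10⁸ mm⁴, I_y ≈ 6.835 × 10⁷ mm⁴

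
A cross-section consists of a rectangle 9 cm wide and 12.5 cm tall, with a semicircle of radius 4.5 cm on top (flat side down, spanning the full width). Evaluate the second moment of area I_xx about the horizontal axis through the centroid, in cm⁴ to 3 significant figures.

I_xx ≈ 3160 cm⁴

Split into non-overlapping primitives; take the origin at the lower-left of the bounding box.
Rectangular body: 9 × 12.5, A = 112.5 cm², y = 6.25 cm, Ī = 1464.8 cm⁴.
Semicircular cap: semicircle r = 4.5, A = 31.809 cm², y = 14.41 cm, Ī = 45.007 cm⁴.
Centroid: ȳ = ΣA·y / ΣA = 8.0486 cm.
Transfer each piece to the horizontal axis through the centroid using Ī + A·d² with d = y − 8.0486:
  rectangular body: d = -1.7986 cm → contributes +1828.8 cm⁴
  semicircular cap: d = 6.3613 cm → contributes +1332.2 cm⁴
Total I = 3160.9 cm⁴.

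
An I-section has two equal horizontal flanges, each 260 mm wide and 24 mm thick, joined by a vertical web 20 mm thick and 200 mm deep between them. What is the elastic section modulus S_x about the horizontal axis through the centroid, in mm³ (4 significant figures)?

Break the section into simple shapes (no overlaps), measuring from the bottom-left corner of the bounding box.
Bottom flange: 260 × 24, A = 6 240 mm², y = 12 mm, Ī = 299 520 mm⁴.
Web: 20 × 200, A = 4 000 mm², y = 124 mm, Ī = 13 333 333 mm⁴.
Top flange: 260 × 24, A = 6 240 mm², y = 236 mm, Ī = 299 520 mm⁴.
By symmetry the centroid is at mid-height, ȳ = 124 mm.
Transfer each piece to the horizontal axis through the centroid using Ī + A·d² with d = y − 124:
  bottom flange: d = -112 mm → contributes +78 574 080 mm⁴
  web: d = 0 mm → contributes +13 333 333 mm⁴
  top flange: d = 112 mm → contributes +78 574 080 mm⁴
Total I = 170 481 493 mm⁴.
Extreme fibre distance c = 124 mm; S = I/c = 1 374 851 mm³.

S_x ≈ 1.375 × 10⁶ mm³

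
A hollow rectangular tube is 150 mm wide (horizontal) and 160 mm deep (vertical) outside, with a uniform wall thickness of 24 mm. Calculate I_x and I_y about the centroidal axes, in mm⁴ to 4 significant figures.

Treat the section as a set of non-overlapping primitives; coordinates are from the bounding-box lower-left.
Outer rectangle: 150 × 160, A = 24 000 mm², y = 80 mm, Ī = 51 200 000 mm⁴.
Inner void (subtracted): 102 × 112, A = 11 424 mm², y = 80 mm, Ī = 11 941 888 mm⁴.
By symmetry the centroid is at mid-height, ȳ = 80 mm.
All pieces are centred on the centroidal x-axis, so I = ΣĪ (holes subtracted) = 39 258 112 mm⁴.
Repeating about the centroidal y-axis gives I_y = 35 095 392 mm⁴.

I_x ≈ 3.926 × 10⁷ mm⁴, I_y ≈ 3.510 × 10⁷ mm⁴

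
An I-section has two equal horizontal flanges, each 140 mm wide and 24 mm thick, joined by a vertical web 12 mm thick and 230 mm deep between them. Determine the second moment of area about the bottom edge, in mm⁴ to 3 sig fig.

Break the section into simple shapes (no overlaps), measuring from the bottom-left corner of the bounding box.
Bottom flange: 140 × 24, A = 3 360 mm², y = 12 mm, Ī = 161 280 mm⁴.
Web: 12 × 230, A = 2 760 mm², y = 139 mm, Ī = 12 167 000 mm⁴.
Top flange: 140 × 24, A = 3 360 mm², y = 266 mm, Ī = 161 280 mm⁴.
Transfer each piece to the bottom edge using Ī + A·d² with d = y − 0:
  bottom flange: d = 12 mm → contributes +645 120 mm⁴
  web: d = 139 mm → contributes +65 492 960 mm⁴
  top flange: d = 266 mm → contributes +237 901 440 mm⁴
Total I = 304 039 520 mm⁴.

I_base ≈ 3.04 × 10⁸ mm⁴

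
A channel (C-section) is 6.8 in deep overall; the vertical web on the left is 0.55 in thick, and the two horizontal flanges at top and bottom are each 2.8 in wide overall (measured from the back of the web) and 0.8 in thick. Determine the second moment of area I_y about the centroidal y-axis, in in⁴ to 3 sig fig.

I_y ≈ 5.21 in⁴

Decompose the section into non-overlapping parts with the origin at the bottom-left of its bounding rectangle.
Web: 0.55 × 6.8, A = 3.74 in², x = 0.275 in, Ī = 0.094279 in⁴.
Top flange (beyond web): 2.25 × 0.8, A = 1.8 in², x = 1.675 in, Ī = 0.75938 in⁴.
Bottom flange (beyond web): 2.25 × 0.8, A = 1.8 in², x = 1.675 in, Ī = 0.75938 in⁴.
Centroid: x̄ = ΣA·x / ΣA = 0.96165 in.
Transfer each piece to the centroidal y-axis using Ī + A·d² with d = x − 0.96165:
  web: d = -0.68665 in → contributes +1.8576 in⁴
  top flange (beyond web): d = 0.71335 in → contributes +1.6753 in⁴
  bottom flange (beyond web): d = 0.71335 in → contributes +1.6753 in⁴
Total I = 5.2083 in⁴.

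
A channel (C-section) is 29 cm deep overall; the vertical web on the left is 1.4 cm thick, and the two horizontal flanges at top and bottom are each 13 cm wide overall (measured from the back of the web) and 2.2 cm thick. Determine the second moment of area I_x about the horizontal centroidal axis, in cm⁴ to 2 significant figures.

I_x ≈ 1.2 × 10⁴ cm⁴

Break the section into simple shapes (no overlaps), measuring from the bottom-left corner of the bounding box.
Web: 1.4 × 29, A = 40.6 cm², y = 14.5 cm, Ī = 2 845 cm⁴.
Top flange (beyond web): 11.6 × 2.2, A = 25.52 cm², y = 27.9 cm, Ī = 10.29 cm⁴.
Bottom flange (beyond web): 11.6 × 2.2, A = 25.52 cm², y = 1.1 cm, Ī = 10.29 cm⁴.
By symmetry the centroid is at mid-height, ȳ = 14.5 cm.
Transfer each piece to the horizontal centroidal axis using Ī + A·d² with d = y − 14.5:
  web: d = 0 cm → contributes +2 845 cm⁴
  top flange (beyond web): d = 13.4 cm → contributes +4 593 cm⁴
  bottom flange (beyond web): d = -13.4 cm → contributes +4 593 cm⁴
Total I = 12 031 cm⁴.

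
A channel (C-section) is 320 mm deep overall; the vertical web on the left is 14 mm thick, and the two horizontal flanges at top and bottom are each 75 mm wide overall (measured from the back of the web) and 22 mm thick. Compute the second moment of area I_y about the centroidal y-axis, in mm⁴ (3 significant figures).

I_y ≈ 3.27 × 10⁶ mm⁴

Treat the section as a set of non-overlapping primitives; coordinates are from the bounding-box lower-left.
Web: 14 × 320, A = 4 480 mm², x = 7 mm, Ī = 73 173 mm⁴.
Top flange (beyond web): 61 × 22, A = 1 342 mm², x = 44.5 mm, Ī = 416 132 mm⁴.
Bottom flange (beyond web): 61 × 22, A = 1 342 mm², x = 44.5 mm, Ī = 416 132 mm⁴.
Centroid: x̄ = ΣA·x / ΣA = 21.049 mm.
Transfer each piece to the centroidal y-axis using Ī + A·d² with d = x − 21.049:
  web: d = -14.049 mm → contributes +957 463 mm⁴
  top flange (beyond web): d = 23.451 mm → contributes +1 154 138 mm⁴
  bottom flange (beyond web): d = 23.451 mm → contributes +1 154 138 mm⁴
Total I = 3 265 739 mm⁴.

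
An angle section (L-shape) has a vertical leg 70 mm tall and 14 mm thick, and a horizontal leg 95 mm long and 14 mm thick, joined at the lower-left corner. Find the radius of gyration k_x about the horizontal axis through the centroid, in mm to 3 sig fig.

k_x ≈ 19.8 mm

Split into non-overlapping primitives; take the origin at the lower-left of the bounding box.
Vertical leg: 14 × 70, A = 980 mm², y = 35 mm, Ī = 400 167 mm⁴.
Horizontal leg (remainder): 81 × 14, A = 1 134 mm², y = 7 mm, Ī = 18 522 mm⁴.
Centroid: ȳ = ΣA·y / ΣA = 19.98 mm.
Transfer each piece to the horizontal axis through the centroid using Ī + A·d² with d = y − 19.98:
  vertical leg: d = 15.02 mm → contributes +621 251 mm⁴
  horizontal leg (remainder): d = -12.98 mm → contributes +209 583 mm⁴
Total I = 830 834 mm⁴.
Radius of gyration: k = √(I/A) = √(830 834 / 2 114) = 19.825 mm.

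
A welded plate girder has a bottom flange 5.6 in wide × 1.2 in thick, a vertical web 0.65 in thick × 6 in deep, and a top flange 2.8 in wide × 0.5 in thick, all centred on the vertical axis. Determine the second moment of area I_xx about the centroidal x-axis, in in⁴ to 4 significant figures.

Break the section into simple shapes (no overlaps), measuring from the bottom-left corner of the bounding box.
Bottom plate: 5.6 × 1.2, A = 6.72 in², y = 0.6 in, Ī = 0.8064 in⁴.
Web plate: 0.65 × 6, A = 3.9 in², y = 4.2 in, Ī = 11.7 in⁴.
Top plate: 2.8 × 0.5, A = 1.4 in², y = 7.45 in, Ī = 0.0291667 in⁴.
Centroid: ȳ = ΣA·y / ΣA = 2.56589 in.
Transfer each piece to the centroidal x-axis using Ī + A·d² with d = y − 2.56589:
  bottom plate: d = -1.96589 in → contributes +26.7773 in⁴
  web plate: d = 1.63411 in → contributes +22.1142 in⁴
  top plate: d = 4.88411 in → contributes +33.4255 in⁴
Total I = 82.3171 in⁴.

I_xx ≈ 82.32 in⁴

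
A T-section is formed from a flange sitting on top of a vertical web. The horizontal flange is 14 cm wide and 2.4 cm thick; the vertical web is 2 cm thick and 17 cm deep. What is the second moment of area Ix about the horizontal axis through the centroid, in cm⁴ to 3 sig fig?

Break the section into simple shapes (no overlaps), measuring from the bottom-left corner of the bounding box.
Flange: 14 × 2.4, A = 33.6 cm², y = 18.2 cm, Ī = 16.128 cm⁴.
Web: 2 × 17, A = 34 cm², y = 8.5 cm, Ī = 818.83 cm⁴.
Centroid: ȳ = ΣA·y / ΣA = 13.321 cm.
Transfer each piece to the horizontal axis through the centroid using Ī + A·d² with d = y − 13.321:
  flange: d = 4.8787 cm → contributes +815.86 cm⁴
  web: d = -4.8213 cm → contributes +1609.2 cm⁴
Total I = 2 425 cm⁴.

Ix ≈ 2430 cm⁴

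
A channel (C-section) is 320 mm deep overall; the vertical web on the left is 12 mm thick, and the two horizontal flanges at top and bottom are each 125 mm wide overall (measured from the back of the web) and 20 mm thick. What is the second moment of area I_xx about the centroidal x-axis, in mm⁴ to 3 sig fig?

Decompose the section into non-overlapping parts with the origin at the bottom-left of its bounding rectangle.
Web: 12 × 320, A = 3 840 mm², y = 160 mm, Ī = 32 768 000 mm⁴.
Top flange (beyond web): 113 × 20, A = 2 260 mm², y = 310 mm, Ī = 75 333 mm⁴.
Bottom flange (beyond web): 113 × 20, A = 2 260 mm², y = 10 mm, Ī = 75 333 mm⁴.
By symmetry the centroid is at mid-height, ȳ = 160 mm.
Transfer each piece to the centroidal x-axis using Ī + A·d² with d = y − 160:
  web: d = 0 mm → contributes +32 768 000 mm⁴
  top flange (beyond web): d = 150 mm → contributes +50 925 333 mm⁴
  bottom flange (beyond web): d = -150 mm → contributes +50 925 333 mm⁴
Total I = 134 618 667 mm⁴.

I_xx ≈ 1.35 × 10⁸ mm⁴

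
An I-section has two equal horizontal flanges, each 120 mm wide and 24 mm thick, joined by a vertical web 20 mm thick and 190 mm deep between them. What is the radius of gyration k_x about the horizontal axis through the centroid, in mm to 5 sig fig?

Break the section into simple shapes (no overlaps), measuring from the bottom-left corner of the bounding box.
Bottom flange: 120 × 24, A = 2 880 mm², y = 12 mm, Ī = 138 240 mm⁴.
Web: 20 × 190, A = 3 800 mm², y = 119 mm, Ī = 11 431 667 mm⁴.
Top flange: 120 × 24, A = 2 880 mm², y = 226 mm, Ī = 138 240 mm⁴.
By symmetry the centroid is at mid-height, ȳ = 119 mm.
Transfer each piece to the horizontal axis through the centroid using Ī + A·d² with d = y − 119:
  bottom flange: d = -107 mm → contributes +33 111 360 mm⁴
  web: d = 0 mm → contributes +11 431 667 mm⁴
  top flange: d = 107 mm → contributes +33 111 360 mm⁴
Total I = 77 654 387 mm⁴.
Radius of gyration: k = √(I/A) = √(77 654 387 / 9 560) = 90.12682 mm.

k_x ≈ 90.127 mm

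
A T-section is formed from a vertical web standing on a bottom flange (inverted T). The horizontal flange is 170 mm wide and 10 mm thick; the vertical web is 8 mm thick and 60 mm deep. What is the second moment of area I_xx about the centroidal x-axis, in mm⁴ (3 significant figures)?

Break the section into simple shapes (no overlaps), measuring from the bottom-left corner of the bounding box.
Flange: 170 × 10, A = 1 700 mm², y = 5 mm, Ī = 14 167 mm⁴.
Web: 8 × 60, A = 480 mm², y = 40 mm, Ī = 144 000 mm⁴.
Centroid: ȳ = ΣA·y / ΣA = 12.706 mm.
Transfer each piece to the centroidal x-axis using Ī + A·d² with d = y − 12.706:
  flange: d = -7.7064 mm → contributes +115 128 mm⁴
  web: d = 27.294 mm → contributes +501 571 mm⁴
Total I = 616 699 mm⁴.

I_xx ≈ 6.17 × 10⁵ mm⁴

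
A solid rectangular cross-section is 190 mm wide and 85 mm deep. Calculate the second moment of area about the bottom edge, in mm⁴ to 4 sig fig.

The section: 190 × 85, A = 16 150 mm², y = 42.5 mm, Ī = 9 723 646 mm⁴.
Transfer it to the bottom edge using Ī + A·d² with d = y − 0:
  the section: d = 42.5 mm → contributes +38 894 583 mm⁴
Total I = 38 894 583 mm⁴.

I_base ≈ 3.889 × 10⁷ mm⁴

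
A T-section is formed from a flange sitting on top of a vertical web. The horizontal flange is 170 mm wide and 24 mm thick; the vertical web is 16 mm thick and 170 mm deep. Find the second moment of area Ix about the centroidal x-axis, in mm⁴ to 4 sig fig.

Ix ≈ 2.210 × 10⁷ mm⁴

Split into non-overlapping primitives; take the origin at the lower-left of the bounding box.
Flange: 170 × 24, A = 4 080 mm², y = 182 mm, Ī = 195 840 mm⁴.
Web: 16 × 170, A = 2 720 mm², y = 85 mm, Ī = 6 550 667 mm⁴.
Centroid: ȳ = ΣA·y / ΣA = 143.2 mm.
Transfer each piece to the centroidal x-axis using Ī + A·d² with d = y − 143.2:
  flange: d = 38.8 mm → contributes +6 338 035 mm⁴
  web: d = -58.2 mm → contributes +15 763 959 mm⁴
Total I = 22 101 995 mm⁴.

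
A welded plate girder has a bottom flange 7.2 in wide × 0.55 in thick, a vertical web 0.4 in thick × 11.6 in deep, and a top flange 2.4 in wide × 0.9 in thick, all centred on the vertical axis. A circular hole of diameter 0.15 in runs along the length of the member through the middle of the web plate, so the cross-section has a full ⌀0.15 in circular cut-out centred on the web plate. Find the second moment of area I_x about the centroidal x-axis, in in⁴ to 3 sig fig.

I_x ≈ 272 in⁴

Treat the section as a set of non-overlapping primitives; coordinates are from the bounding-box lower-left.
Bottom plate: 7.2 × 0.55, A = 3.96 in², y = 0.275 in, Ī = 0.099825 in⁴.
Web plate: 0.4 × 11.6, A = 4.64 in², y = 6.35 in, Ī = 52.03 in⁴.
Top plate: 2.4 × 0.9, A = 2.16 in², y = 12.6 in, Ī = 0.1458 in⁴.
Hole (subtracted): ⌀0.15, A = 0.017671 in², y = 6.35 in, Ī = 0.00002485 in⁴.
Centroid: ȳ = ΣA·y / ΣA = 5.3673 in.
Transfer each piece to the centroidal x-axis using Ī + A·d² with d = y − 5.3673:
  bottom plate: d = -5.0923 in → contributes +102.79 in⁴
  web plate: d = 0.98275 in → contributes +56.511 in⁴
  top plate: d = 7.2327 in → contributes +113.14 in⁴
  hole: d = 0.98275 in → contributes −0.017092 in⁴
Total I = 272.42 in⁴.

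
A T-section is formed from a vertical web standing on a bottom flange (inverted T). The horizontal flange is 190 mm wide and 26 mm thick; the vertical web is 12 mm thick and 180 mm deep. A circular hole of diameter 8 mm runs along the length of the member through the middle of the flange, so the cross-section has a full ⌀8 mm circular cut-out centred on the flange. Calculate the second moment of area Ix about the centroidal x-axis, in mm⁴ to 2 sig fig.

Break the section into simple shapes (no overlaps), measuring from the bottom-left corner of the bounding box.
Flange: 190 × 26, A = 4 940 mm², y = 13 mm, Ī = 278 287 mm⁴.
Web: 12 × 180, A = 2 160 mm², y = 116 mm, Ī = 5 832 000 mm⁴.
Hole (subtracted): ⌀8, A = 50.27 mm², y = 13 mm, Ī = 201.1 mm⁴.
Centroid: ȳ = ΣA·y / ΣA = 44.56 mm.
Transfer each piece to the centroidal x-axis using Ī + A·d² with d = y − 44.56:
  flange: d = -31.56 mm → contributes +5 198 267 mm⁴
  web: d = 71.44 mm → contributes +16 856 356 mm⁴
  hole: d = -31.56 mm → contributes −50 263 mm⁴
Total I = 22 004 360 mm⁴.

Ix ≈ 2.2 × 10⁷ mm⁴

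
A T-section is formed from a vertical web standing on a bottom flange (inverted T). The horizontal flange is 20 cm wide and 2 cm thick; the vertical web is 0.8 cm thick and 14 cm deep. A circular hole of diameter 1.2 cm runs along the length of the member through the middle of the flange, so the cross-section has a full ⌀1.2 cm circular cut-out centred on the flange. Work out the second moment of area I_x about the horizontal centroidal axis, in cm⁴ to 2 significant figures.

I_x ≈ 750 cm⁴

Split into non-overlapping primitives; take the origin at the lower-left of the bounding box.
Flange: 20 × 2, A = 40 cm², y = 1 cm, Ī = 13.33 cm⁴.
Web: 0.8 × 14, A = 11.2 cm², y = 9 cm, Ī = 182.9 cm⁴.
Hole (subtracted): ⌀1.2, A = 1.131 cm², y = 1 cm, Ī = 0.1018 cm⁴.
Centroid: ȳ = ΣA·y / ΣA = 2.79 cm.
Transfer each piece to the horizontal centroidal axis using Ī + A·d² with d = y − 2.79:
  flange: d = -1.79 cm → contributes +141.4 cm⁴
  web: d = 6.21 cm → contributes +614.9 cm⁴
  hole: d = -1.79 cm → contributes −3.724 cm⁴
Total I = 752.6 cm⁴.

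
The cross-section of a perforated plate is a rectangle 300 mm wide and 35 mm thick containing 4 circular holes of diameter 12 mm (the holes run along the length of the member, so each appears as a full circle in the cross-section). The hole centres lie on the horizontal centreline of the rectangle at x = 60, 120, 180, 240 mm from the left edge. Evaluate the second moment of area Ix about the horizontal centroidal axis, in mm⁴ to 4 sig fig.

Ix ≈ 1.068 × 10⁶ mm⁴

Decompose the section into non-overlapping parts with the origin at the bottom-left of its bounding rectangle.
Plate: 300 × 35, A = 10 500 mm², y = 17.5 mm, Ī = 1 071 875 mm⁴.
Hole 1 (subtracted): ⌀12, A = 113.097 mm², y = 17.5 mm, Ī = 1017.88 mm⁴.
Hole 2 (subtracted): ⌀12, A = 113.097 mm², y = 17.5 mm, Ī = 1017.88 mm⁴.
Hole 3 (subtracted): ⌀12, A = 113.097 mm², y = 17.5 mm, Ī = 1017.88 mm⁴.
Hole 4 (subtracted): ⌀12, A = 113.097 mm², y = 17.5 mm, Ī = 1017.88 mm⁴.
By symmetry the centroid is at mid-height, ȳ = 17.5 mm.
All pieces are centred on the horizontal centroidal axis, so I = ΣĪ (holes subtracted) = 1 067 803 mm⁴.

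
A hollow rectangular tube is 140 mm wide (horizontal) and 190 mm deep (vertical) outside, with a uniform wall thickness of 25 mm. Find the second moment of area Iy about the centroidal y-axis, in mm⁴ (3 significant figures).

Split into non-overlapping primitives; take the origin at the lower-left of the bounding box.
Outer rectangle: 140 × 190, A = 26 600 mm², x = 70 mm, Ī = 43 446 667 mm⁴.
Inner void (subtracted): 90 × 140, A = 12 600 mm², x = 70 mm, Ī = 8 505 000 mm⁴.
By symmetry the centroid is at mid-width, x̄ = 70 mm.
All pieces are centred on the centroidal y-axis, so I = ΣĪ (holes subtracted) = 34 941 667 mm⁴.

Iy ≈ 3.49 × 10⁷ mm⁴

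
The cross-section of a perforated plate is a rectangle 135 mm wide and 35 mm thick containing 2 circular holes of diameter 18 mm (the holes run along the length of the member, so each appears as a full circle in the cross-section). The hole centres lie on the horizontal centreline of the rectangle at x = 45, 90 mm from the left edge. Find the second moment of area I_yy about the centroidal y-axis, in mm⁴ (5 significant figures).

I_yy ≈ 6.9081 × 10⁶ mm⁴

Split into non-overlapping primitives; take the origin at the lower-left of the bounding box.
Plate: 135 × 35, A = 4 725 mm², x = 67.5 mm, Ī = 7 176 094 mm⁴.
Hole 1 (subtracted): ⌀18, A = 254.469 mm², x = 45 mm, Ī = 5152.997 mm⁴.
Hole 2 (subtracted): ⌀18, A = 254.469 mm², x = 90 mm, Ī = 5152.997 mm⁴.
By symmetry the centroid is at mid-width, x̄ = 67.5 mm.
Transfer each piece to the centroidal y-axis using Ī + A·d² with d = x − 67.5:
  plate: d = 0 mm → contributes +7 176 094 mm⁴
  hole 1: d = -22.5 mm → contributes −133977.9 mm⁴
  hole 2: d = 22.5 mm → contributes −133977.9 mm⁴
Total I = 6 908 138 mm⁴.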